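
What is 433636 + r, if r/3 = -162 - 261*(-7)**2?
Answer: 394783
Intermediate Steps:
r = -38853 (r = 3*(-162 - 261*(-7)**2) = 3*(-162 - 261*49) = 3*(-162 - 12789) = 3*(-12951) = -38853)
433636 + r = 433636 - 38853 = 394783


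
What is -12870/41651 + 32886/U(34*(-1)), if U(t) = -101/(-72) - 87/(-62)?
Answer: 3057167437542/260860213 ≈ 11720.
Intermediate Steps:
U(t) = 6263/2232 (U(t) = -101*(-1/72) - 87*(-1/62) = 101/72 + 87/62 = 6263/2232)
-12870/41651 + 32886/U(34*(-1)) = -12870/41651 + 32886/(6263/2232) = -12870*1/41651 + 32886*(2232/6263) = -12870/41651 + 73401552/6263 = 3057167437542/260860213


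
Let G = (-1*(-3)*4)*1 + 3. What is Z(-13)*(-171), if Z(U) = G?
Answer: -2565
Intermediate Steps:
G = 15 (G = (3*4)*1 + 3 = 12*1 + 3 = 12 + 3 = 15)
Z(U) = 15
Z(-13)*(-171) = 15*(-171) = -2565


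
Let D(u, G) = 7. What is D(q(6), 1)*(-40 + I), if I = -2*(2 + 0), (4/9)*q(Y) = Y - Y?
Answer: -308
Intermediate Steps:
q(Y) = 0 (q(Y) = 9*(Y - Y)/4 = (9/4)*0 = 0)
I = -4 (I = -2*2 = -4)
D(q(6), 1)*(-40 + I) = 7*(-40 - 4) = 7*(-44) = -308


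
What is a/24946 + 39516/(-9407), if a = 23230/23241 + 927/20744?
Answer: -475244261523254855/113135623982216688 ≈ -4.2007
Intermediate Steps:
a = 503427527/482111304 (a = 23230*(1/23241) + 927*(1/20744) = 23230/23241 + 927/20744 = 503427527/482111304 ≈ 1.0442)
a/24946 + 39516/(-9407) = (503427527/482111304)/24946 + 39516/(-9407) = (503427527/482111304)*(1/24946) + 39516*(-1/9407) = 503427527/12026748589584 - 39516/9407 = -475244261523254855/113135623982216688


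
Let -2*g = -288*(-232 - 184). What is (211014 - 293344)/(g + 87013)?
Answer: -82330/27109 ≈ -3.0370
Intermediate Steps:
g = -59904 (g = -(-144)*(-232 - 184) = -(-144)*(-416) = -½*119808 = -59904)
(211014 - 293344)/(g + 87013) = (211014 - 293344)/(-59904 + 87013) = -82330/27109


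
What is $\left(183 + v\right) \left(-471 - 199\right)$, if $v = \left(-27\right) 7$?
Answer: $4020$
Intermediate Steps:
$v = -189$
$\left(183 + v\right) \left(-471 - 199\right) = \left(183 - 189\right) \left(-471 - 199\right) = \left(-6\right) \left(-670\right) = 4020$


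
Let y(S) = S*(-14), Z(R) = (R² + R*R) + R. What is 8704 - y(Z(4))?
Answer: 9208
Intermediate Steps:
Z(R) = R + 2*R² (Z(R) = (R² + R²) + R = 2*R² + R = R + 2*R²)
y(S) = -14*S
8704 - y(Z(4)) = 8704 - (-14)*4*(1 + 2*4) = 8704 - (-14)*4*(1 + 8) = 8704 - (-14)*4*9 = 8704 - (-14)*36 = 8704 - 1*(-504) = 8704 + 504 = 9208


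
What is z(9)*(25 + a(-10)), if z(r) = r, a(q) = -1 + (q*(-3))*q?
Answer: -2484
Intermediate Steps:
a(q) = -1 - 3*q² (a(q) = -1 + (-3*q)*q = -1 - 3*q²)
z(9)*(25 + a(-10)) = 9*(25 + (-1 - 3*(-10)²)) = 9*(25 + (-1 - 3*100)) = 9*(25 + (-1 - 300)) = 9*(25 - 301) = 9*(-276) = -2484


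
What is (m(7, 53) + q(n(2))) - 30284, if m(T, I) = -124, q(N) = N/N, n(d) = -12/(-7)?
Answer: -30407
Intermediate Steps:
n(d) = 12/7 (n(d) = -12*(-⅐) = 12/7)
q(N) = 1
(m(7, 53) + q(n(2))) - 30284 = (-124 + 1) - 30284 = -123 - 30284 = -30407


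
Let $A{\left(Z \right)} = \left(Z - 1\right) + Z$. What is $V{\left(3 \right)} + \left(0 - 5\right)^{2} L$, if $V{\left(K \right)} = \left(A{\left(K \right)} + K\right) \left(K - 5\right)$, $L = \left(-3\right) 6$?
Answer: $-466$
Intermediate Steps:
$A{\left(Z \right)} = -1 + 2 Z$ ($A{\left(Z \right)} = \left(-1 + Z\right) + Z = -1 + 2 Z$)
$L = -18$
$V{\left(K \right)} = \left(-1 + 3 K\right) \left(-5 + K\right)$ ($V{\left(K \right)} = \left(\left(-1 + 2 K\right) + K\right) \left(K - 5\right) = \left(-1 + 3 K\right) \left(-5 + K\right)$)
$V{\left(3 \right)} + \left(0 - 5\right)^{2} L = \left(5 - 48 + 3 \cdot 3^{2}\right) + \left(0 - 5\right)^{2} \left(-18\right) = \left(5 - 48 + 3 \cdot 9\right) + \left(-5\right)^{2} \left(-18\right) = \left(5 - 48 + 27\right) + 25 \left(-18\right) = -16 - 450 = -466$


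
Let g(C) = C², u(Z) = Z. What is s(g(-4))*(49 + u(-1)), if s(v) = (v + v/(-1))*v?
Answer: 0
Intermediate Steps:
s(v) = 0 (s(v) = (v + v*(-1))*v = (v - v)*v = 0*v = 0)
s(g(-4))*(49 + u(-1)) = 0*(49 - 1) = 0*48 = 0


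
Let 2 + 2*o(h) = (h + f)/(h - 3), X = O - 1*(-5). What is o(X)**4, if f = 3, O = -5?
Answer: 81/16 ≈ 5.0625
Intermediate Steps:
X = 0 (X = -5 - 1*(-5) = -5 + 5 = 0)
o(h) = -1 + (3 + h)/(2*(-3 + h)) (o(h) = -1 + ((h + 3)/(h - 3))/2 = -1 + ((3 + h)/(-3 + h))/2 = -1 + (3 + h)/(2*(-3 + h)))
o(X)**4 = ((9 - 1*0)/(2*(-3 + 0)))**4 = ((1/2)*(9 + 0)/(-3))**4 = ((1/2)*(-1/3)*9)**4 = (-3/2)**4 = 81/16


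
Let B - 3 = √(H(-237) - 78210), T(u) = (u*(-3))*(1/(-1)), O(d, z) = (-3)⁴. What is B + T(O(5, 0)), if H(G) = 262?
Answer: 246 + 2*I*√19487 ≈ 246.0 + 279.19*I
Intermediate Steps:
O(d, z) = 81
T(u) = 3*u (T(u) = (-3*u)*(1*(-1)) = -3*u*(-1) = 3*u)
B = 3 + 2*I*√19487 (B = 3 + √(262 - 78210) = 3 + √(-77948) = 3 + 2*I*√19487 ≈ 3.0 + 279.19*I)
B + T(O(5, 0)) = (3 + 2*I*√19487) + 3*81 = (3 + 2*I*√19487) + 243 = 246 + 2*I*√19487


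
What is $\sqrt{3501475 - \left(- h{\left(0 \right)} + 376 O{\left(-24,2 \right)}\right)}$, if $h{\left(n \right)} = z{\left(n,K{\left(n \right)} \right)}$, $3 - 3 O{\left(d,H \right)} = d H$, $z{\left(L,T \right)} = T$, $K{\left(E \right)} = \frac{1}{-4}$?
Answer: $\frac{\sqrt{13980331}}{2} \approx 1869.5$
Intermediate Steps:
$K{\left(E \right)} = - \frac{1}{4}$
$O{\left(d,H \right)} = 1 - \frac{H d}{3}$ ($O{\left(d,H \right)} = 1 - \frac{d H}{3} = 1 - \frac{H d}{3}$)
$h{\left(n \right)} = - \frac{1}{4}$
$\sqrt{3501475 - \left(- h{\left(0 \right)} + 376 O{\left(-24,2 \right)}\right)} = \sqrt{3501475 - \left(\frac{1}{4} + 376 \left(1 - \frac{2}{3} \left(-24\right)\right)\right)} = \sqrt{3501475 - \left(\frac{1}{4} + 376 \left(1 + 16\right)\right)} = \sqrt{3501475 - \frac{25569}{4}} = \sqrt{\frac{13980331}{4}} = \frac{\sqrt{13980331}}{2}$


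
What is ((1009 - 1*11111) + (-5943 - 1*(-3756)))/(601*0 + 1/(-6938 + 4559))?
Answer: 29235531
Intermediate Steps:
((1009 - 1*11111) + (-5943 - 1*(-3756)))/(601*0 + 1/(-6938 + 4559)) = ((1009 - 11111) + (-5943 + 3756))/(0 + 1/(-2379)) = (-10102 - 2187)/(0 - 1/2379) = -12289/(-1/2379) = -12289*(-2379) = 29235531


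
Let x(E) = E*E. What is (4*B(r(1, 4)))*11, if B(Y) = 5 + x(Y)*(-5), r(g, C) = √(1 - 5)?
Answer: 1100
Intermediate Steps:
x(E) = E²
r(g, C) = 2*I (r(g, C) = √(-4) = 2*I)
B(Y) = 5 - 5*Y² (B(Y) = 5 + Y²*(-5) = 5 - 5*Y²)
(4*B(r(1, 4)))*11 = (4*(5 - 5*(2*I)²))*11 = (4*(5 - 5*(-4)))*11 = (4*(5 + 20))*11 = (4*25)*11 = 100*11 = 1100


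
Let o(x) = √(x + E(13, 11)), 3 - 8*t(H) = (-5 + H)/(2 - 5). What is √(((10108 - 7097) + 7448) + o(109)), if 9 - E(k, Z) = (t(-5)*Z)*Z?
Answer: √(376524 + 3*√17718)/6 ≈ 102.32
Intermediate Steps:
t(H) = ⅙ + H/24 (t(H) = 3/8 - (-5 + H)/(8*(2 - 5)) = 3/8 - (-5 + H)/(8*(-3)) = 3/8 - (-5 + H)*(-1)/(8*3) = 3/8 - (5/3 - H/3)/8 = 3/8 + (-5/24 + H/24) = ⅙ + H/24)
E(k, Z) = 9 + Z²/24 (E(k, Z) = 9 - (⅙ + (1/24)*(-5))*Z*Z = 9 - (⅙ - 5/24)*Z*Z = 9 - (-Z/24)*Z = 9 - (-1)*Z²/24 = 9 + Z²/24)
o(x) = √(337/24 + x) (o(x) = √(x + (9 + (1/24)*11²)) = √(x + (9 + (1/24)*121)) = √(x + (9 + 121/24)) = √(x + 337/24) = √(337/24 + x))
√(((10108 - 7097) + 7448) + o(109)) = √(((10108 - 7097) + 7448) + √(2022 + 144*109)/12) = √((3011 + 7448) + √(2022 + 15696)/12) = √(10459 + √17718/12)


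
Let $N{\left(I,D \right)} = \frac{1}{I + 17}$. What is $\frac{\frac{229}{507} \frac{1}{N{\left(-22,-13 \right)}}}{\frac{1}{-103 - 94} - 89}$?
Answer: $\frac{225565}{8889738} \approx 0.025374$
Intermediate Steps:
$N{\left(I,D \right)} = \frac{1}{17 + I}$
$\frac{\frac{229}{507} \frac{1}{N{\left(-22,-13 \right)}}}{\frac{1}{-103 - 94} - 89} = \frac{\frac{229}{507} \frac{1}{\frac{1}{17 - 22}}}{\frac{1}{-103 - 94} - 89} = \frac{229 \cdot \frac{1}{507} \frac{1}{\frac{1}{-5}}}{\frac{1}{-197} - 89} = \frac{\frac{229}{507} \frac{1}{- \frac{1}{5}}}{- \frac{1}{197} - 89} = \frac{\frac{229}{507} \left(-5\right)}{- \frac{17534}{197}} = \left(- \frac{197}{17534}\right) \left(- \frac{1145}{507}\right) = \frac{225565}{8889738}$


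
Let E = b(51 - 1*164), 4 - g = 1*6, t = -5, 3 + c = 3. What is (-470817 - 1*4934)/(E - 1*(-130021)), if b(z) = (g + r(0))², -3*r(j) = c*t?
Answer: -475751/130025 ≈ -3.6589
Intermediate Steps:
c = 0 (c = -3 + 3 = 0)
r(j) = 0 (r(j) = -0*(-5) = -⅓*0 = 0)
g = -2 (g = 4 - 6 = -2)
b(z) = 4 (b(z) = (-2 + 0)² = (-2)² = 4)
E = 4
(-470817 - 1*4934)/(E - 1*(-130021)) = (-470817 - 1*4934)/(4 - 1*(-130021)) = (-470817 - 4934)/(4 + 130021) = -475751/130025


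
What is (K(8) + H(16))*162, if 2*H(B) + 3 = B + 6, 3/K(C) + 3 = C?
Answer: 8181/5 ≈ 1636.2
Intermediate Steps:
K(C) = 3/(-3 + C)
H(B) = 3/2 + B/2 (H(B) = -3/2 + (B + 6)/2 = -3/2 + (6 + B)/2 = -3/2 + (3 + B/2) = 3/2 + B/2)
(K(8) + H(16))*162 = (3/(-3 + 8) + (3/2 + (1/2)*16))*162 = (3/5 + (3/2 + 8))*162 = (3*(1/5) + 19/2)*162 = (3/5 + 19/2)*162 = (101/10)*162 = 8181/5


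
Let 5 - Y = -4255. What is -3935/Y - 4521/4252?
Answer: -899777/452838 ≈ -1.9870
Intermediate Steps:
Y = 4260 (Y = 5 - 1*(-4255) = 5 + 4255 = 4260)
-3935/Y - 4521/4252 = -3935/4260 - 4521/4252 = -3935*1/4260 - 4521*1/4252 = -787/852 - 4521/4252 = -899777/452838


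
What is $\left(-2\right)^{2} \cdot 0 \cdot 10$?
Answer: $0$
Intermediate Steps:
$\left(-2\right)^{2} \cdot 0 \cdot 10 = 4 \cdot 0 \cdot 10 = 0 \cdot 10 = 0$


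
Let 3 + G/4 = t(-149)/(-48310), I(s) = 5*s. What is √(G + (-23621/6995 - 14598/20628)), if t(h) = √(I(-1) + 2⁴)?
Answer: √(-24122751279044855126970 - 124177153899207960*√11)/38726600370 ≈ 4.0106*I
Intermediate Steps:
t(h) = √11 (t(h) = √(5*(-1) + 2⁴) = √(-5 + 16) = √11)
G = -12 - 2*√11/24155 (G = -12 + 4*(√11/(-48310)) = -12 + 4*(√11*(-1/48310)) = -12 + 4*(-√11/48310) = -12 - 2*√11/24155 ≈ -12.000)
√(G + (-23621/6995 - 14598/20628)) = √((-12 - 2*√11/24155) + (-23621/6995 - 14598/20628)) = √((-12 - 2*√11/24155) + (-23621*1/6995 - 14598*1/20628)) = √((-12 - 2*√11/24155) + (-23621/6995 - 811/1146)) = √((-12 - 2*√11/24155) - 32742611/8016270) = √(-128937851/8016270 - 2*√11/24155)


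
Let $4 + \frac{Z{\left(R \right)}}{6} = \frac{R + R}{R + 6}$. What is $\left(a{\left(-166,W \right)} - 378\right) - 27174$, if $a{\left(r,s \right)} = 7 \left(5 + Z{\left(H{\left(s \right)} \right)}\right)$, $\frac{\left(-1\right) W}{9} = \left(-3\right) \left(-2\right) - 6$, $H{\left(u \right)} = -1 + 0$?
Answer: $- \frac{138509}{5} \approx -27702.0$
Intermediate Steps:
$H{\left(u \right)} = -1$
$Z{\left(R \right)} = -24 + \frac{12 R}{6 + R}$ ($Z{\left(R \right)} = -24 + 6 \frac{R + R}{R + 6} = -24 + 6 \frac{2 R}{6 + R} = -24 + \frac{12 R}{6 + R}$)
$W = 0$ ($W = - 9 \left(\left(-3\right) \left(-2\right) - 6\right) = - 9 \left(6 - 6\right) = \left(-9\right) 0 = 0$)
$a{\left(r,s \right)} = - \frac{749}{5}$ ($a{\left(r,s \right)} = 7 \left(5 + \frac{12 \left(-12 - -1\right)}{6 - 1}\right) = 7 \left(5 + \frac{12 \left(-12 + 1\right)}{5}\right) = 7 \left(5 + 12 \cdot \frac{1}{5} \left(-11\right)\right) = 7 \left(5 - \frac{132}{5}\right) = 7 \left(- \frac{107}{5}\right) = - \frac{749}{5}$)
$\left(a{\left(-166,W \right)} - 378\right) - 27174 = \left(- \frac{749}{5} - 378\right) - 27174 = - \frac{2639}{5} - 27174 = - \frac{138509}{5}$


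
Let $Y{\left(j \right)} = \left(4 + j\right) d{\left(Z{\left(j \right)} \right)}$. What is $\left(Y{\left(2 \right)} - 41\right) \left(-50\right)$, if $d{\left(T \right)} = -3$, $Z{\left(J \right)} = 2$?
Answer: $2950$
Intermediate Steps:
$Y{\left(j \right)} = -12 - 3 j$ ($Y{\left(j \right)} = \left(4 + j\right) \left(-3\right) = -12 - 3 j$)
$\left(Y{\left(2 \right)} - 41\right) \left(-50\right) = \left(\left(-12 - 6\right) - 41\right) \left(-50\right) = \left(-18 - 41\right) \left(-50\right) = \left(-59\right) \left(-50\right) = 2950$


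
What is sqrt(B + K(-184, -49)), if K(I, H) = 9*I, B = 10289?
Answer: sqrt(8633) ≈ 92.914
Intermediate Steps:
sqrt(B + K(-184, -49)) = sqrt(10289 + 9*(-184)) = sqrt(10289 - 1656) = sqrt(8633)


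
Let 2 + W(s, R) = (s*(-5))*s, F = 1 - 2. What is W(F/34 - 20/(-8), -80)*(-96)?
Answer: 902208/289 ≈ 3121.8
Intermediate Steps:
F = -1
W(s, R) = -2 - 5*s**2 (W(s, R) = -2 + (s*(-5))*s = -2 + (-5*s)*s = -2 - 5*s**2)
W(F/34 - 20/(-8), -80)*(-96) = (-2 - 5*(-1/34 - 20/(-8))**2)*(-96) = (-2 - 5*(-1*1/34 - 20*(-1/8))**2)*(-96) = (-2 - 5*(-1/34 + 5/2)**2)*(-96) = (-2 - 5*(42/17)**2)*(-96) = (-2 - 5*1764/289)*(-96) = (-2 - 8820/289)*(-96) = -9398/289*(-96) = 902208/289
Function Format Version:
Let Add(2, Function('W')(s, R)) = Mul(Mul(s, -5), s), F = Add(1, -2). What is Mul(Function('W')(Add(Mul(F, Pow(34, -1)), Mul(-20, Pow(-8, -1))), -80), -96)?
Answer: Rational(902208, 289) ≈ 3121.8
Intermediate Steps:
F = -1
Function('W')(s, R) = Add(-2, Mul(-5, Pow(s, 2))) (Function('W')(s, R) = Add(-2, Mul(Mul(s, -5), s)) = Add(-2, Mul(Mul(-5, s), s)) = Add(-2, Mul(-5, Pow(s, 2))))
Mul(Function('W')(Add(Mul(F, Pow(34, -1)), Mul(-20, Pow(-8, -1))), -80), -96) = Mul(Add(-2, Mul(-5, Pow(Add(Mul(-1, Pow(34, -1)), Mul(-20, Pow(-8, -1))), 2))), -96) = Mul(Add(-2, Mul(-5, Pow(Add(Mul(-1, Rational(1, 34)), Mul(-20, Rational(-1, 8))), 2))), -96) = Mul(Add(-2, Mul(-5, Pow(Add(Rational(-1, 34), Rational(5, 2)), 2))), -96) = Mul(Add(-2, Mul(-5, Pow(Rational(42, 17), 2))), -96) = Mul(Add(-2, Mul(-5, Rational(1764, 289))), -96) = Mul(Add(-2, Rational(-8820, 289)), -96) = Mul(Rational(-9398, 289), -96) = Rational(902208, 289)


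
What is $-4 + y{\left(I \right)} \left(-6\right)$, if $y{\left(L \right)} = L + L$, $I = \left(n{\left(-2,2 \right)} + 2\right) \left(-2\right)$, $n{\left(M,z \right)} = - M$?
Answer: $92$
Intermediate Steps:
$I = -8$ ($I = \left(\left(-1\right) \left(-2\right) + 2\right) \left(-2\right) = \left(2 + 2\right) \left(-2\right) = 4 \left(-2\right) = -8$)
$y{\left(L \right)} = 2 L$
$-4 + y{\left(I \right)} \left(-6\right) = -4 + 2 \left(-8\right) \left(-6\right) = -4 - -96 = -4 + 96 = 92$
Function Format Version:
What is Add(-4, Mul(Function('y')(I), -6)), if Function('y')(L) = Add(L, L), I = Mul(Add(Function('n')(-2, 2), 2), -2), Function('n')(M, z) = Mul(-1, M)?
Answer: 92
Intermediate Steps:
I = -8 (I = Mul(Add(Mul(-1, -2), 2), -2) = Mul(Add(2, 2), -2) = Mul(4, -2) = -8)
Function('y')(L) = Mul(2, L)
Add(-4, Mul(Function('y')(I), -6)) = Add(-4, Mul(Mul(2, -8), -6)) = Add(-4, Mul(-16, -6)) = Add(-4, 96) = 92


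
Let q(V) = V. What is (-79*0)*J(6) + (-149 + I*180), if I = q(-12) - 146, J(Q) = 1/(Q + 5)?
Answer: -28589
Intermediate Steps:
J(Q) = 1/(5 + Q)
I = -158 (I = -12 - 146 = -158)
(-79*0)*J(6) + (-149 + I*180) = (-79*0)/(5 + 6) + (-149 - 158*180) = 0/11 + (-149 - 28440) = 0*(1/11) - 28589 = 0 - 28589 = -28589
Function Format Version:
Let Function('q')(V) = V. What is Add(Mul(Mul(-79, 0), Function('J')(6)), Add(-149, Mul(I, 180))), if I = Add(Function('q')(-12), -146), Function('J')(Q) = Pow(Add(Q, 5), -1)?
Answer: -28589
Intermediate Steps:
Function('J')(Q) = Pow(Add(5, Q), -1)
I = -158 (I = Add(-12, -146) = -158)
Add(Mul(Mul(-79, 0), Function('J')(6)), Add(-149, Mul(I, 180))) = Add(Mul(Mul(-79, 0), Pow(Add(5, 6), -1)), Add(-149, Mul(-158, 180))) = Add(Mul(0, Pow(11, -1)), Add(-149, -28440)) = Add(Mul(0, Rational(1, 11)), -28589) = Add(0, -28589) = -28589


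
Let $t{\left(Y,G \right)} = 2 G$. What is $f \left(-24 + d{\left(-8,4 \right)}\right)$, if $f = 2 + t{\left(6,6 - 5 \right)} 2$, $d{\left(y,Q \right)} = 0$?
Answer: $-144$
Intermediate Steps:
$f = 6$ ($f = 2 + 2 \left(6 - 5\right) 2 = 2 + 2 \cdot 1 \cdot 2 = 2 + 2 \cdot 2 = 2 + 4 = 6$)
$f \left(-24 + d{\left(-8,4 \right)}\right) = 6 \left(-24 + 0\right) = 6 \left(-24\right) = -144$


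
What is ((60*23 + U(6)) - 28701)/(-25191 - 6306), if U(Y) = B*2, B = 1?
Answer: 27319/31497 ≈ 0.86735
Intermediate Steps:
U(Y) = 2 (U(Y) = 1*2 = 2)
((60*23 + U(6)) - 28701)/(-25191 - 6306) = ((60*23 + 2) - 28701)/(-25191 - 6306) = ((1380 + 2) - 28701)/(-31497) = (1382 - 28701)*(-1/31497) = -27319*(-1/31497) = 27319/31497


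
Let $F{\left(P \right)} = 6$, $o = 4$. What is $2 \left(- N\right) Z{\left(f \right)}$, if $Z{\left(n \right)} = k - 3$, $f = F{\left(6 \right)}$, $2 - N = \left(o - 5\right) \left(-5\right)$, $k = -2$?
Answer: $-30$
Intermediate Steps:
$N = -3$ ($N = 2 - \left(4 - 5\right) \left(-5\right) = 2 - \left(-1\right) \left(-5\right) = 2 - 5 = -3$)
$f = 6$
$Z{\left(n \right)} = -5$ ($Z{\left(n \right)} = -2 - 3 = -5$)
$2 \left(- N\right) Z{\left(f \right)} = 2 \left(\left(-1\right) \left(-3\right)\right) \left(-5\right) = 2 \cdot 3 \left(-5\right) = 6 \left(-5\right) = -30$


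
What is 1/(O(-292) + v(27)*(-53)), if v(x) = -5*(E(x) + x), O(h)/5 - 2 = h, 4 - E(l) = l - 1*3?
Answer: 1/405 ≈ 0.0024691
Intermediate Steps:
E(l) = 7 - l (E(l) = 4 - (l - 1*3) = 4 - (l - 3) = 4 - (-3 + l) = 4 + (3 - l) = 7 - l)
O(h) = 10 + 5*h
v(x) = -35 (v(x) = -5*((7 - x) + x) = -5*7 = -35)
1/(O(-292) + v(27)*(-53)) = 1/((10 + 5*(-292)) - 35*(-53)) = 1/((10 - 1460) + 1855) = 1/(-1450 + 1855) = 1/405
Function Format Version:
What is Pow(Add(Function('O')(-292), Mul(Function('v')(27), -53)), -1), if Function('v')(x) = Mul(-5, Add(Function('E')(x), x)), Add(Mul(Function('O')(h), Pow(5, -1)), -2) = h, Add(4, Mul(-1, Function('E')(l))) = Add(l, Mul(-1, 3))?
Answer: Rational(1, 405) ≈ 0.0024691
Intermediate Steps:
Function('E')(l) = Add(7, Mul(-1, l)) (Function('E')(l) = Add(4, Mul(-1, Add(l, Mul(-1, 3)))) = Add(4, Mul(-1, Add(l, -3))) = Add(4, Mul(-1, Add(-3, l))) = Add(4, Add(3, Mul(-1, l))) = Add(7, Mul(-1, l)))
Function('O')(h) = Add(10, Mul(5, h))
Function('v')(x) = -35 (Function('v')(x) = Mul(-5, Add(Add(7, Mul(-1, x)), x)) = Mul(-5, 7) = -35)
Pow(Add(Function('O')(-292), Mul(Function('v')(27), -53)), -1) = Pow(Add(Add(10, Mul(5, -292)), Mul(-35, -53)), -1) = Pow(Add(Add(10, -1460), 1855), -1) = Pow(Add(-1450, 1855), -1) = Pow(405, -1) = Rational(1, 405)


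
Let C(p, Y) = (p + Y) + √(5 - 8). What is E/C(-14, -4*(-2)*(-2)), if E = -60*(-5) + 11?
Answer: -3110/301 - 311*I*√3/903 ≈ -10.332 - 0.59653*I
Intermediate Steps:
C(p, Y) = Y + p + I*√3 (C(p, Y) = (Y + p) + √(-3) = (Y + p) + I*√3 = Y + p + I*√3)
E = 311 (E = -15*(-20) + 11 = 300 + 11 = 311)
E/C(-14, -4*(-2)*(-2)) = 311/(-4*(-2)*(-2) - 14 + I*√3) = 311/(8*(-2) - 14 + I*√3) = 311/(-16 - 14 + I*√3) = 311/(-30 + I*√3)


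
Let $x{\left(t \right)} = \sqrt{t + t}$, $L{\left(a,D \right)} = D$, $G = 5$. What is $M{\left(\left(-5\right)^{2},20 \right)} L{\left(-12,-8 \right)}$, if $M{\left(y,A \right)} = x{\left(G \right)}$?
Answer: $- 8 \sqrt{10} \approx -25.298$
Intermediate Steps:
$x{\left(t \right)} = \sqrt{2} \sqrt{t}$ ($x{\left(t \right)} = \sqrt{2 t} = \sqrt{2} \sqrt{t}$)
$M{\left(y,A \right)} = \sqrt{10}$ ($M{\left(y,A \right)} = \sqrt{2} \sqrt{5} = \sqrt{10}$)
$M{\left(\left(-5\right)^{2},20 \right)} L{\left(-12,-8 \right)} = \sqrt{10} \left(-8\right) = - 8 \sqrt{10}$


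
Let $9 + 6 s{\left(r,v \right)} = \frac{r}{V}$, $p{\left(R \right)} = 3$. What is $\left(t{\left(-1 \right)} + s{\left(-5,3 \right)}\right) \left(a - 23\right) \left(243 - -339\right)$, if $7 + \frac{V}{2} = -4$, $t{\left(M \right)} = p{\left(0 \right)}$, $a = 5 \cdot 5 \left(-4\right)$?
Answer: $- \frac{2421993}{22} \approx -1.1009 \cdot 10^{5}$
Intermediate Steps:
$a = -100$ ($a = 25 \left(-4\right) = -100$)
$t{\left(M \right)} = 3$
$V = -22$ ($V = -14 + 2 \left(-4\right) = -14 - 8 = -22$)
$s{\left(r,v \right)} = - \frac{3}{2} - \frac{r}{132}$ ($s{\left(r,v \right)} = - \frac{3}{2} + \frac{r \frac{1}{-22}}{6} = - \frac{3}{2} + \frac{r \left(- \frac{1}{22}\right)}{6} = - \frac{3}{2} + \frac{\left(- \frac{1}{22}\right) r}{6} = - \frac{3}{2} - \frac{r}{132}$)
$\left(t{\left(-1 \right)} + s{\left(-5,3 \right)}\right) \left(a - 23\right) \left(243 - -339\right) = \left(3 - \frac{193}{132}\right) \left(-100 - 23\right) \left(243 - -339\right) = \left(3 + \left(- \frac{3}{2} + \frac{5}{132}\right)\right) \left(-123\right) \left(243 + 339\right) = \left(3 - \frac{193}{132}\right) \left(-123\right) 582 = \frac{203}{132} \left(-123\right) 582 = \left(- \frac{8323}{44}\right) 582 = - \frac{2421993}{22}$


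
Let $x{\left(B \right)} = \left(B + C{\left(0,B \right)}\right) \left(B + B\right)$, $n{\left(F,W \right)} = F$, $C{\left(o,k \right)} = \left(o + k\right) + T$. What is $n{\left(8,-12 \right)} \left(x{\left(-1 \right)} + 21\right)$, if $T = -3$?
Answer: $248$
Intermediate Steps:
$C{\left(o,k \right)} = -3 + k + o$ ($C{\left(o,k \right)} = \left(o + k\right) - 3 = \left(k + o\right) - 3 = -3 + k + o$)
$x{\left(B \right)} = 2 B \left(-3 + 2 B\right)$ ($x{\left(B \right)} = \left(B + \left(-3 + B + 0\right)\right) \left(B + B\right) = \left(B + \left(-3 + B\right)\right) 2 B = \left(-3 + 2 B\right) 2 B = 2 B \left(-3 + 2 B\right)$)
$n{\left(8,-12 \right)} \left(x{\left(-1 \right)} + 21\right) = 8 \left(2 \left(-1\right) \left(-3 + 2 \left(-1\right)\right) + 21\right) = 8 \left(2 \left(-1\right) \left(-3 - 2\right) + 21\right) = 8 \left(2 \left(-1\right) \left(-5\right) + 21\right) = 8 \left(10 + 21\right) = 8 \cdot 31 = 248$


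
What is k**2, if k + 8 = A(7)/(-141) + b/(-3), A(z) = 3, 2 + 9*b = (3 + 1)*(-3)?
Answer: 90649441/1610361 ≈ 56.291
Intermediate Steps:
b = -14/9 (b = -2/9 + ((3 + 1)*(-3))/9 = -2/9 + (4*(-3))/9 = -2/9 + (1/9)*(-12) = -2/9 - 4/3 = -14/9 ≈ -1.5556)
k = -9521/1269 (k = -8 + (3/(-141) - 14/9/(-3)) = -8 + (3*(-1/141) - 14/9*(-1/3)) = -8 + (-1/47 + 14/27) = -8 + 631/1269 = -9521/1269 ≈ -7.5028)
k**2 = (-9521/1269)**2 = 90649441/1610361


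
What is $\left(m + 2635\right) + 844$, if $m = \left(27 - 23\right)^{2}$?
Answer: $3495$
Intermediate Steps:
$m = 16$ ($m = 4^{2} = 16$)
$\left(m + 2635\right) + 844 = \left(16 + 2635\right) + 844 = 2651 + 844 = 3495$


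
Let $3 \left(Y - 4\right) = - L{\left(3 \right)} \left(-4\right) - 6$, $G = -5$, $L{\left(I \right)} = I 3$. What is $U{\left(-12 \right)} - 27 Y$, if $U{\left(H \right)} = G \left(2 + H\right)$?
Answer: $-328$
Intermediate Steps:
$L{\left(I \right)} = 3 I$
$Y = 14$ ($Y = 4 + \frac{- 3 \cdot 3 \left(-4\right) - 6}{3} = 4 + \frac{\left(-1\right) 9 \left(-4\right) - 6}{3} = 4 + \frac{\left(-9\right) \left(-4\right) - 6}{3} = 4 + \frac{36 - 6}{3} = 4 + \frac{1}{3} \cdot 30 = 4 + 10 = 14$)
$U{\left(H \right)} = -10 - 5 H$ ($U{\left(H \right)} = - 5 \left(2 + H\right) = -10 - 5 H$)
$U{\left(-12 \right)} - 27 Y = \left(-10 - -60\right) - 378 = \left(-10 + 60\right) - 378 = 50 - 378 = -328$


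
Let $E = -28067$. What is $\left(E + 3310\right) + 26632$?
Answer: $1875$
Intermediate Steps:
$\left(E + 3310\right) + 26632 = \left(-28067 + 3310\right) + 26632 = -24757 + 26632 = 1875$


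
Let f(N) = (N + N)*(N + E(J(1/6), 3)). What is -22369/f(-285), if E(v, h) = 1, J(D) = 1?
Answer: -22369/161880 ≈ -0.13818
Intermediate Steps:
f(N) = 2*N*(1 + N) (f(N) = (N + N)*(N + 1) = (2*N)*(1 + N) = 2*N*(1 + N))
-22369/f(-285) = -22369*(-1/(570*(1 - 285))) = -22369/(2*(-285)*(-284)) = -22369/161880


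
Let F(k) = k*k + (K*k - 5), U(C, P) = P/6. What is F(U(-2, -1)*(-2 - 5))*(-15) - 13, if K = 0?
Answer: 499/12 ≈ 41.583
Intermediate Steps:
U(C, P) = P/6 (U(C, P) = P*(⅙) = P/6)
F(k) = -5 + k² (F(k) = k*k + (0*k - 5) = k² + (0 - 5) = k² - 5 = -5 + k²)
F(U(-2, -1)*(-2 - 5))*(-15) - 13 = (-5 + (((⅙)*(-1))*(-2 - 5))²)*(-15) - 13 = (-5 + (-⅙*(-7))²)*(-15) - 13 = (-5 + (7/6)²)*(-15) - 13 = (-5 + 49/36)*(-15) - 13 = -131/36*(-15) - 13 = 655/12 - 13 = 499/12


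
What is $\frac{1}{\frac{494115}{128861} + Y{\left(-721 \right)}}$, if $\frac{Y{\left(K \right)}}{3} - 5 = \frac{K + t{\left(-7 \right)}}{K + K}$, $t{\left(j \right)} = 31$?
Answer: $\frac{92908781}{1883259765} \approx 0.049334$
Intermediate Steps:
$Y{\left(K \right)} = 15 + \frac{3 \left(31 + K\right)}{2 K}$ ($Y{\left(K \right)} = 15 + 3 \frac{K + 31}{K + K} = 15 + 3 \frac{31 + K}{2 K} = 15 + \frac{3 \left(31 + K\right)}{2 K}$)
$\frac{1}{\frac{494115}{128861} + Y{\left(-721 \right)}} = \frac{1}{\frac{494115}{128861} + \frac{3 \left(31 + 11 \left(-721\right)\right)}{2 \left(-721\right)}} = \frac{1}{494115 \cdot \frac{1}{128861} + \frac{3}{2} \left(- \frac{1}{721}\right) \left(31 - 7931\right)} = \frac{1}{\frac{494115}{128861} + \frac{3}{2} \left(- \frac{1}{721}\right) \left(-7900\right)} = \frac{1}{\frac{494115}{128861} + \frac{11850}{721}} = \frac{1}{\frac{1883259765}{92908781}} = \frac{92908781}{1883259765}$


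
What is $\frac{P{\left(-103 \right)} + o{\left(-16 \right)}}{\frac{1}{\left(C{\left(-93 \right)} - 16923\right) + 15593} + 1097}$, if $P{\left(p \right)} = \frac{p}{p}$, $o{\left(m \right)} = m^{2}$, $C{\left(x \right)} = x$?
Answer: $\frac{365711}{1561030} \approx 0.23428$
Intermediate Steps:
$P{\left(p \right)} = 1$
$\frac{P{\left(-103 \right)} + o{\left(-16 \right)}}{\frac{1}{\left(C{\left(-93 \right)} - 16923\right) + 15593} + 1097} = \frac{1 + \left(-16\right)^{2}}{\frac{1}{\left(-93 - 16923\right) + 15593} + 1097} = \frac{1 + 256}{\frac{1}{-17016 + 15593} + 1097} = \frac{257}{\frac{1}{-1423} + 1097} = \frac{257}{- \frac{1}{1423} + 1097} = \frac{257}{\frac{1561030}{1423}} = 257 \cdot \frac{1423}{1561030} = \frac{365711}{1561030}$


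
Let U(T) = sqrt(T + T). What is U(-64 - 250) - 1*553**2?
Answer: -305809 + 2*I*sqrt(157) ≈ -3.0581e+5 + 25.06*I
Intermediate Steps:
U(T) = sqrt(2)*sqrt(T) (U(T) = sqrt(2*T) = sqrt(2)*sqrt(T))
U(-64 - 250) - 1*553**2 = sqrt(2)*sqrt(-64 - 250) - 1*553**2 = sqrt(2)*sqrt(-314) - 1*305809 = sqrt(2)*(I*sqrt(314)) - 305809 = 2*I*sqrt(157) - 305809 = -305809 + 2*I*sqrt(157)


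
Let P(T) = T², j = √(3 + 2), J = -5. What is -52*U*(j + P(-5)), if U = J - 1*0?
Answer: 6500 + 260*√5 ≈ 7081.4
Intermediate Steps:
U = -5 (U = -5 - 1*0 = -5 + 0 = -5)
j = √5 ≈ 2.2361
-52*U*(j + P(-5)) = -(-260)*(√5 + (-5)²) = -(-260)*(√5 + 25) = -(-260)*(25 + √5) = -52*(-125 - 5*√5) = 6500 + 260*√5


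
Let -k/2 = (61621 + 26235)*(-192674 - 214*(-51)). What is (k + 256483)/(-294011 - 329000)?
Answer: -31937669603/623011 ≈ -51263.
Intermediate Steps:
k = 31937413120 (k = -2*(61621 + 26235)*(-192674 - 214*(-51)) = -175712*(-192674 + 10914) = -175712*(-181760) = -2*(-15968706560) = 31937413120)
(k + 256483)/(-294011 - 329000) = (31937413120 + 256483)/(-294011 - 329000) = 31937669603/(-623011) = 31937669603*(-1/623011) = -31937669603/623011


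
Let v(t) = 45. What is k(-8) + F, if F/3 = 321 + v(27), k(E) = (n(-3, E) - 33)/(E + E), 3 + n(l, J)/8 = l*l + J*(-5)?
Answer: 17233/16 ≈ 1077.1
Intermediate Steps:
n(l, J) = -24 - 40*J + 8*l² (n(l, J) = -24 + 8*(l*l + J*(-5)) = -24 + 8*(l² - 5*J) = -24 + (-40*J + 8*l²) = -24 - 40*J + 8*l²)
k(E) = (15 - 40*E)/(2*E) (k(E) = ((-24 - 40*E + 8*(-3)²) - 33)/(E + E) = ((-24 - 40*E + 8*9) - 33)/((2*E)) = ((-24 - 40*E + 72) - 33)*(1/(2*E)) = ((48 - 40*E) - 33)*(1/(2*E)) = (15 - 40*E)*(1/(2*E)) = (15 - 40*E)/(2*E))
F = 1098 (F = 3*(321 + 45) = 3*366 = 1098)
k(-8) + F = (-20 + (15/2)/(-8)) + 1098 = (-20 + (15/2)*(-⅛)) + 1098 = (-20 - 15/16) + 1098 = -335/16 + 1098 = 17233/16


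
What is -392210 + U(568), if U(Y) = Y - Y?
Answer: -392210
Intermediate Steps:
U(Y) = 0
-392210 + U(568) = -392210 + 0 = -392210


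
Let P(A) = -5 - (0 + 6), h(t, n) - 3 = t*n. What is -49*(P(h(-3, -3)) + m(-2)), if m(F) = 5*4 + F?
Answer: -343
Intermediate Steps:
h(t, n) = 3 + n*t (h(t, n) = 3 + t*n = 3 + n*t)
m(F) = 20 + F
P(A) = -11 (P(A) = -5 - 1*6 = -5 - 6 = -11)
-49*(P(h(-3, -3)) + m(-2)) = -49*(-11 + (20 - 2)) = -49*(-11 + 18) = -49*7 = -343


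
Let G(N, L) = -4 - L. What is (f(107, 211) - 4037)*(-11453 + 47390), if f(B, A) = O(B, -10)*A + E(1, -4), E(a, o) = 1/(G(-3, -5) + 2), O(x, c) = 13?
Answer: -46490499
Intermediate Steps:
E(a, o) = ⅓ (E(a, o) = 1/((-4 - 1*(-5)) + 2) = 1/((-4 + 5) + 2) = 1/(1 + 2) = 1/3 = ⅓)
f(B, A) = ⅓ + 13*A (f(B, A) = 13*A + ⅓ = ⅓ + 13*A)
(f(107, 211) - 4037)*(-11453 + 47390) = ((⅓ + 13*211) - 4037)*(-11453 + 47390) = ((⅓ + 2743) - 4037)*35937 = (8230/3 - 4037)*35937 = -3881/3*35937 = -46490499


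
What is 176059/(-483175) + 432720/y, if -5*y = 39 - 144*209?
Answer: 346701874879/4840930325 ≈ 71.619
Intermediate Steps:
y = 30057/5 (y = -(39 - 144*209)/5 = -(39 - 30096)/5 = -1/5*(-30057) = 30057/5 ≈ 6011.4)
176059/(-483175) + 432720/y = 176059/(-483175) + 432720/(30057/5) = 176059*(-1/483175) + 432720*(5/30057) = -176059/483175 + 721200/10019 = 346701874879/4840930325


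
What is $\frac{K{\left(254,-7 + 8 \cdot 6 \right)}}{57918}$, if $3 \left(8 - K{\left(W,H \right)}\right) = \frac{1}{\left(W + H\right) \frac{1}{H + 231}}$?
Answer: $\frac{3404}{25628715} \approx 0.00013282$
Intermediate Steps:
$K{\left(W,H \right)} = 8 - \frac{231 + H}{3 \left(H + W\right)}$ ($K{\left(W,H \right)} = 8 - \frac{1}{3 \frac{W + H}{H + 231}} = 8 - \frac{1}{3 \frac{H + W}{231 + H}} = 8 - \frac{\frac{1}{H + W} \left(231 + H\right)}{3} = 8 - \frac{231 + H}{3 \left(H + W\right)}$)
$\frac{K{\left(254,-7 + 8 \cdot 6 \right)}}{57918} = \frac{\frac{1}{\left(-7 + 8 \cdot 6\right) + 254} \left(-77 + 8 \cdot 254 + \frac{23 \left(-7 + 8 \cdot 6\right)}{3}\right)}{57918} = \frac{-77 + 2032 + \frac{23 \left(-7 + 48\right)}{3}}{\left(-7 + 48\right) + 254} \cdot \frac{1}{57918} = \frac{-77 + 2032 + \frac{23}{3} \cdot 41}{41 + 254} \cdot \frac{1}{57918} = \frac{-77 + 2032 + \frac{943}{3}}{295} \cdot \frac{1}{57918} = \frac{1}{295} \cdot \frac{6808}{3} \cdot \frac{1}{57918} = \frac{6808}{885} \cdot \frac{1}{57918} = \frac{3404}{25628715}$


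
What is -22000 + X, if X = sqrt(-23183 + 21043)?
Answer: -22000 + 2*I*sqrt(535) ≈ -22000.0 + 46.26*I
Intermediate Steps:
X = 2*I*sqrt(535) (X = sqrt(-2140) = 2*I*sqrt(535) ≈ 46.26*I)
-22000 + X = -22000 + 2*I*sqrt(535)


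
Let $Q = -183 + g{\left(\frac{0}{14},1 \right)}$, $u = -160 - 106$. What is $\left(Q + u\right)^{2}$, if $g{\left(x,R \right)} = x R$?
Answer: $201601$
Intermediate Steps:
$u = -266$
$g{\left(x,R \right)} = R x$
$Q = -183$ ($Q = -183 + 1 \cdot \frac{0}{14} = -183 + 1 \cdot 0 \cdot \frac{1}{14} = -183 + 1 \cdot 0 = -183 + 0 = -183$)
$\left(Q + u\right)^{2} = \left(-183 - 266\right)^{2} = \left(-449\right)^{2} = 201601$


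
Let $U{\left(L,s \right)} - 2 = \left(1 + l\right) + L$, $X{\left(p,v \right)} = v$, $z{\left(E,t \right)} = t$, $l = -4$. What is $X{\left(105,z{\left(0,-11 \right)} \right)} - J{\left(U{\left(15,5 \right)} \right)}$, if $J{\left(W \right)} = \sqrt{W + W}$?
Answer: $-11 - 2 \sqrt{7} \approx -16.292$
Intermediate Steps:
$U{\left(L,s \right)} = -1 + L$ ($U{\left(L,s \right)} = 2 + \left(\left(1 - 4\right) + L\right) = 2 + \left(-3 + L\right) = -1 + L$)
$J{\left(W \right)} = \sqrt{2} \sqrt{W}$ ($J{\left(W \right)} = \sqrt{2 W} = \sqrt{2} \sqrt{W}$)
$X{\left(105,z{\left(0,-11 \right)} \right)} - J{\left(U{\left(15,5 \right)} \right)} = -11 - \sqrt{2} \sqrt{-1 + 15} = -11 - \sqrt{2} \sqrt{14} = -11 - 2 \sqrt{7}$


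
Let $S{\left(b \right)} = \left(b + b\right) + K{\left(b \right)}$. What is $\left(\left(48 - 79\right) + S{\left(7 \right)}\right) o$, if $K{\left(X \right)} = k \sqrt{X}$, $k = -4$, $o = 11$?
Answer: $-187 - 44 \sqrt{7} \approx -303.41$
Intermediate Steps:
$K{\left(X \right)} = - 4 \sqrt{X}$
$S{\left(b \right)} = - 4 \sqrt{b} + 2 b$ ($S{\left(b \right)} = \left(b + b\right) - 4 \sqrt{b} = 2 b - 4 \sqrt{b} = - 4 \sqrt{b} + 2 b$)
$\left(\left(48 - 79\right) + S{\left(7 \right)}\right) o = \left(\left(48 - 79\right) + \left(- 4 \sqrt{7} + 2 \cdot 7\right)\right) 11 = \left(\left(48 - 79\right) + \left(- 4 \sqrt{7} + 14\right)\right) 11 = \left(-31 + \left(14 - 4 \sqrt{7}\right)\right) 11 = \left(-17 - 4 \sqrt{7}\right) 11 = -187 - 44 \sqrt{7}$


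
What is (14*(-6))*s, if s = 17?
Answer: -1428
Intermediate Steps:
(14*(-6))*s = (14*(-6))*17 = -84*17 = -1428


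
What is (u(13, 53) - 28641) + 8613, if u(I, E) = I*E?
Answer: -19339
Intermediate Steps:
u(I, E) = E*I
(u(13, 53) - 28641) + 8613 = (53*13 - 28641) + 8613 = (689 - 28641) + 8613 = -27952 + 8613 = -19339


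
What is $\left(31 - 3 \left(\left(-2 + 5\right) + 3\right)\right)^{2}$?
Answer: $169$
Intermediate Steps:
$\left(31 - 3 \left(\left(-2 + 5\right) + 3\right)\right)^{2} = \left(31 - 3 \left(3 + 3\right)\right)^{2} = \left(31 - 18\right)^{2} = 13^{2} = 169$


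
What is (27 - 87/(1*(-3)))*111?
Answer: 6216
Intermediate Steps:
(27 - 87/(1*(-3)))*111 = (27 - 87/(-3))*111 = (27 - 87*(-⅓))*111 = (27 + 29)*111 = 56*111 = 6216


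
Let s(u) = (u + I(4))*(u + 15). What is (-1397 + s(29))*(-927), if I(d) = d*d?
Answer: -540441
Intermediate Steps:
I(d) = d²
s(u) = (15 + u)*(16 + u) (s(u) = (u + 4²)*(u + 15) = (u + 16)*(15 + u) = (16 + u)*(15 + u) = (15 + u)*(16 + u))
(-1397 + s(29))*(-927) = (-1397 + (240 + 29² + 31*29))*(-927) = (-1397 + (240 + 841 + 899))*(-927) = (-1397 + 1980)*(-927) = 583*(-927) = -540441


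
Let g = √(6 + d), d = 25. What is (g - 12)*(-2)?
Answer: 24 - 2*√31 ≈ 12.864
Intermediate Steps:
g = √31 (g = √(6 + 25) = √31 ≈ 5.5678)
(g - 12)*(-2) = (√31 - 12)*(-2) = (-12 + √31)*(-2) = 24 - 2*√31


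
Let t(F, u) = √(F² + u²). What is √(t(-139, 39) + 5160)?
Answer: √(5160 + √20842) ≈ 72.831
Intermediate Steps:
√(t(-139, 39) + 5160) = √(√((-139)² + 39²) + 5160) = √(√(19321 + 1521) + 5160) = √(√20842 + 5160) = √(5160 + √20842)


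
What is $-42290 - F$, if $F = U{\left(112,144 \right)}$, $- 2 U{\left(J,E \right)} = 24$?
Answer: $-42278$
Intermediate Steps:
$U{\left(J,E \right)} = -12$ ($U{\left(J,E \right)} = \left(- \frac{1}{2}\right) 24 = -12$)
$F = -12$
$-42290 - F = -42290 - -12 = -42290 + 12 = -42278$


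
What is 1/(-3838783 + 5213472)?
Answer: 1/1374689 ≈ 7.2744e-7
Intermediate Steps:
1/(-3838783 + 5213472) = 1/1374689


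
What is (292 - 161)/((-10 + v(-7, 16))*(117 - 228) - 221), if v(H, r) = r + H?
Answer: -131/110 ≈ -1.1909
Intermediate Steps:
v(H, r) = H + r
(292 - 161)/((-10 + v(-7, 16))*(117 - 228) - 221) = (292 - 161)/((-10 + (-7 + 16))*(117 - 228) - 221) = 131/((-10 + 9)*(-111) - 221) = 131/(-1*(-111) - 221) = 131/(111 - 221) = 131/(-110) = 131*(-1/110) = -131/110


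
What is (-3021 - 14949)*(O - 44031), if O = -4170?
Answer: 866171970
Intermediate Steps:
(-3021 - 14949)*(O - 44031) = (-3021 - 14949)*(-4170 - 44031) = -17970*(-48201) = 866171970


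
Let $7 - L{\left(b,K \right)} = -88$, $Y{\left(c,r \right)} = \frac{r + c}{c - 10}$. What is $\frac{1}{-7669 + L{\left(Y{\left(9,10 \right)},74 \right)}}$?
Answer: $- \frac{1}{7574} \approx -0.00013203$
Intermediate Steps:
$Y{\left(c,r \right)} = \frac{c + r}{-10 + c}$
$L{\left(b,K \right)} = 95$ ($L{\left(b,K \right)} = 7 - -88 = 7 + 88 = 95$)
$\frac{1}{-7669 + L{\left(Y{\left(9,10 \right)},74 \right)}} = \frac{1}{-7669 + 95} = \frac{1}{-7574} = - \frac{1}{7574}$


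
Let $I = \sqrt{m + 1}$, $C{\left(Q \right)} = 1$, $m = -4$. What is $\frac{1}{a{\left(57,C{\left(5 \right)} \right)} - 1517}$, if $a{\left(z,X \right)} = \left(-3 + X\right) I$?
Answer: $\frac{i}{- 1517 i + 2 \sqrt{3}} \approx -0.00065919 + 1.5053 \cdot 10^{-6} i$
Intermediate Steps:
$I = i \sqrt{3}$ ($I = \sqrt{-4 + 1} = \sqrt{-3} = i \sqrt{3} \approx 1.732 i$)
$a{\left(z,X \right)} = i \sqrt{3} \left(-3 + X\right)$ ($a{\left(z,X \right)} = \left(-3 + X\right) i \sqrt{3} = i \sqrt{3} \left(-3 + X\right)$)
$\frac{1}{a{\left(57,C{\left(5 \right)} \right)} - 1517} = \frac{1}{i \sqrt{3} \left(-3 + 1\right) - 1517} = \frac{1}{i \sqrt{3} \left(-2\right) - 1517} = \frac{1}{- 2 i \sqrt{3} - 1517} = \frac{1}{-1517 - 2 i \sqrt{3}}$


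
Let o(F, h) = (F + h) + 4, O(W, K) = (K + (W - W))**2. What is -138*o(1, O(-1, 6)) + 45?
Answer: -5613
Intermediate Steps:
O(W, K) = K**2 (O(W, K) = (K + 0)**2 = K**2)
o(F, h) = 4 + F + h
-138*o(1, O(-1, 6)) + 45 = -138*(4 + 1 + 6**2) + 45 = -138*(4 + 1 + 36) + 45 = -138*41 + 45 = -5658 + 45 = -5613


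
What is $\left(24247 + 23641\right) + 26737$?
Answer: $74625$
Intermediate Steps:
$\left(24247 + 23641\right) + 26737 = 47888 + 26737 = 74625$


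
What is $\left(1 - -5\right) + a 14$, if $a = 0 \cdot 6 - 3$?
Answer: $-36$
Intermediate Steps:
$a = -3$ ($a = 0 - 3 = -3$)
$\left(1 - -5\right) + a 14 = \left(1 - -5\right) - 42 = \left(1 + 5\right) - 42 = 6 - 42 = -36$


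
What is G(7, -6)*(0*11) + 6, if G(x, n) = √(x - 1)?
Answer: 6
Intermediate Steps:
G(x, n) = √(-1 + x)
G(7, -6)*(0*11) + 6 = √(-1 + 7)*(0*11) + 6 = √6*0 + 6 = 0 + 6 = 6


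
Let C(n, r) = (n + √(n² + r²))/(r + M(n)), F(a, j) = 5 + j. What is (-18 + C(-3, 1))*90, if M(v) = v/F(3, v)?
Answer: -1080 - 180*√10 ≈ -1649.2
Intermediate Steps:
M(v) = v/(5 + v)
C(n, r) = (n + √(n² + r²))/(r + n/(5 + n))
(-18 + C(-3, 1))*90 = (-18 + (5 - 3)*(-3 + √((-3)² + 1²))/(-3 + 1*(5 - 3)))*90 = (-18 + 2*(-3 + √(9 + 1))/(-3 + 1*2))*90 = (-18 + 2*(-3 + √10)/(-3 + 2))*90 = (-18 + 2*(-3 + √10)/(-1))*90 = (-18 - 1*2*(-3 + √10))*90 = (-18 + (6 - 2*√10))*90 = (-12 - 2*√10)*90 = -1080 - 180*√10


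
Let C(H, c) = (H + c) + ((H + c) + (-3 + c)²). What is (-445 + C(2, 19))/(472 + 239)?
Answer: -49/237 ≈ -0.20675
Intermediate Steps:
C(H, c) = (-3 + c)² + 2*H + 2*c (C(H, c) = (H + c) + (H + c + (-3 + c)²) = (-3 + c)² + 2*H + 2*c)
(-445 + C(2, 19))/(472 + 239) = (-445 + ((-3 + 19)² + 2*2 + 2*19))/(472 + 239) = (-445 + (16² + 4 + 38))/711 = (-445 + (256 + 4 + 38))*(1/711) = (-445 + 298)*(1/711) = -147*1/711 = -49/237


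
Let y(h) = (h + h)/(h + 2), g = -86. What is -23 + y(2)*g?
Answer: -109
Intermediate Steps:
y(h) = 2*h/(2 + h) (y(h) = (2*h)/(2 + h) = 2*h/(2 + h))
-23 + y(2)*g = -23 + (2*2/(2 + 2))*(-86) = -23 + (2*2/4)*(-86) = -23 + (2*2*(¼))*(-86) = -23 + 1*(-86) = -23 - 86 = -109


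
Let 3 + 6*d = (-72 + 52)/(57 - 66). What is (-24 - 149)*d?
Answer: 1211/54 ≈ 22.426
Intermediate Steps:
d = -7/54 (d = -1/2 + ((-72 + 52)/(57 - 66))/6 = -1/2 + (-20/(-9))/6 = -1/2 + (-20*(-1/9))/6 = -1/2 + (1/6)*(20/9) = -1/2 + 10/27 = -7/54 ≈ -0.12963)
(-24 - 149)*d = (-24 - 149)*(-7/54) = -173*(-7/54) = 1211/54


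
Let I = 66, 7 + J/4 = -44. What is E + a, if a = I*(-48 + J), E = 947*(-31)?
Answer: -45989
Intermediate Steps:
J = -204 (J = -28 + 4*(-44) = -28 - 176 = -204)
E = -29357
a = -16632 (a = 66*(-48 - 204) = 66*(-252) = -16632)
E + a = -29357 - 16632 = -45989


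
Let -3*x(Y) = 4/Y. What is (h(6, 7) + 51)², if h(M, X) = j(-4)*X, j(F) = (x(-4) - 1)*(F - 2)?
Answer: 6241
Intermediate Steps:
x(Y) = -4/(3*Y)
j(F) = 4/3 - 2*F/3 (j(F) = (-4/3/(-4) - 1)*(F - 2) = (-4/3*(-¼) - 1)*(-2 + F) = (⅓ - 1)*(-2 + F) = -2*(-2 + F)/3 = 4/3 - 2*F/3)
h(M, X) = 4*X (h(M, X) = (4/3 - ⅔*(-4))*X = (4/3 + 8/3)*X = 4*X)
(h(6, 7) + 51)² = (4*7 + 51)² = (28 + 51)² = 79² = 6241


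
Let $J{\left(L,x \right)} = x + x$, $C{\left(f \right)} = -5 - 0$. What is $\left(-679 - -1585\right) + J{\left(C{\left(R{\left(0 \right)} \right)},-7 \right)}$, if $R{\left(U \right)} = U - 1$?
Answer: $892$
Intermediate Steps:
$R{\left(U \right)} = -1 + U$ ($R{\left(U \right)} = U - 1 = -1 + U$)
$C{\left(f \right)} = -5$ ($C{\left(f \right)} = -5 + 0 = -5$)
$J{\left(L,x \right)} = 2 x$
$\left(-679 - -1585\right) + J{\left(C{\left(R{\left(0 \right)} \right)},-7 \right)} = \left(-679 - -1585\right) + 2 \left(-7\right) = \left(-679 + 1585\right) - 14 = 906 - 14 = 892$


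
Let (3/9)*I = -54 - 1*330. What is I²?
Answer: 1327104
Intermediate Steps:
I = -1152 (I = 3*(-54 - 1*330) = 3*(-54 - 330) = 3*(-384) = -1152)
I² = (-1152)² = 1327104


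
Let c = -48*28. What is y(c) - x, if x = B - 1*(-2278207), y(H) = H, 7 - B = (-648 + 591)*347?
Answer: -2299337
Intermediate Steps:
c = -1344
B = 19786 (B = 7 - (-648 + 591)*347 = 7 - (-57)*347 = 7 - 1*(-19779) = 7 + 19779 = 19786)
x = 2297993 (x = 19786 - 1*(-2278207) = 19786 + 2278207 = 2297993)
y(c) - x = -1344 - 1*2297993 = -1344 - 2297993 = -2299337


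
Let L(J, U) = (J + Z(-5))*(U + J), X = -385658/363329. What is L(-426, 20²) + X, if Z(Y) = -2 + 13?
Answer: 3919934252/363329 ≈ 10789.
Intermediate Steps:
X = -385658/363329 (X = -385658*1/363329 = -385658/363329 ≈ -1.0615)
Z(Y) = 11
L(J, U) = (11 + J)*(J + U) (L(J, U) = (J + 11)*(U + J) = (11 + J)*(J + U))
L(-426, 20²) + X = ((-426)² + 11*(-426) + 11*20² - 426*20²) - 385658/363329 = (181476 - 4686 + 11*400 - 426*400) - 385658/363329 = (181476 - 4686 + 4400 - 170400) - 385658/363329 = 10790 - 385658/363329 = 3919934252/363329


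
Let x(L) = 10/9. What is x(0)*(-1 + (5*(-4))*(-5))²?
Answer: 10890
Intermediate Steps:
x(L) = 10/9 (x(L) = 10*(⅑) = 10/9)
x(0)*(-1 + (5*(-4))*(-5))² = 10*(-1 + (5*(-4))*(-5))²/9 = 10*(-1 - 20*(-5))²/9 = 10*(-1 + 100)²/9 = (10/9)*99² = (10/9)*9801 = 10890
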